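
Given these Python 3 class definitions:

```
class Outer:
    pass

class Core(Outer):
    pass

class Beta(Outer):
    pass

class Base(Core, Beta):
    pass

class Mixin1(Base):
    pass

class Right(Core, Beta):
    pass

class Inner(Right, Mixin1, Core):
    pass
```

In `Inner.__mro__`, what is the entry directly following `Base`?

Core

L[Inner] = Inner + merge(L[Right], L[Mixin1], L[Core], [Right Mixin1 Core])
  take Right:  [Right Core Beta Outer object] + [Mixin1 Base Core Beta Outer object] + [Core Outer object] + [Right Mixin1 Core]
  take Mixin1:  [Core Beta Outer object] + [Mixin1 Base Core Beta Outer object] + [Core Outer object] + [Mixin1 Core]
  take Base:  [Core Beta Outer object] + [Base Core Beta Outer object] + [Core Outer object] + [Core]
  take Core:  [Core Beta Outer object] + [Core Beta Outer object] + [Core Outer object] + [Core]
  take Beta:  [Beta Outer object] + [Beta Outer object] + [Outer object]
  take Outer:  [Outer object] + [Outer object] + [Outer object]
  take object:  [object] + [object] + [object]
MRO: Inner Right Mixin1 Base Core Beta Outer object
Base is at position 3; next is Core.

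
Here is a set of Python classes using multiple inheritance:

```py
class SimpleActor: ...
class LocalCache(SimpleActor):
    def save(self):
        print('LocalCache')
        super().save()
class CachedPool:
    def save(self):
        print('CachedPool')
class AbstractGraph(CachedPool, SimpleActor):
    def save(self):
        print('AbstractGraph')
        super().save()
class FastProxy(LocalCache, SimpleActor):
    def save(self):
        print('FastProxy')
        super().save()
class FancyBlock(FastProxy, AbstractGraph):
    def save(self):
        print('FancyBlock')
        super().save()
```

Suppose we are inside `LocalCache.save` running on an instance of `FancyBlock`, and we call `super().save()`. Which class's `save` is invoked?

AbstractGraph

L[FancyBlock] = FancyBlock + merge(L[FastProxy], L[AbstractGraph], [FastProxy AbstractGraph])
  take FastProxy:  [FastProxy LocalCache SimpleActor object] + [AbstractGraph CachedPool SimpleActor object] + [FastProxy AbstractGraph]
  take LocalCache:  [LocalCache SimpleActor object] + [AbstractGraph CachedPool SimpleActor object] + [AbstractGraph]
  take AbstractGraph:  [SimpleActor object] + [AbstractGraph CachedPool SimpleActor object] + [AbstractGraph]
  take CachedPool:  [SimpleActor object] + [CachedPool SimpleActor object]
  take SimpleActor:  [SimpleActor object] + [SimpleActor object]
  take object:  [object] + [object]
MRO: FancyBlock FastProxy LocalCache AbstractGraph CachedPool SimpleActor object
super() in LocalCache.save on a FancyBlock instance goes to the class after LocalCache in FancyBlock's MRO: AbstractGraph.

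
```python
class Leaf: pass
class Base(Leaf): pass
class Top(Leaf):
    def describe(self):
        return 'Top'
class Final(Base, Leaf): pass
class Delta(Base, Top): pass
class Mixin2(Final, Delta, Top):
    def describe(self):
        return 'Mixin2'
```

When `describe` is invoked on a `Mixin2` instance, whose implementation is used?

L[Mixin2] = Mixin2 + merge(L[Final], L[Delta], L[Top], [Final Delta Top])
  take Final:  [Final Base Leaf object] + [Delta Base Top Leaf object] + [Top Leaf object] + [Final Delta Top]
  take Delta:  [Base Leaf object] + [Delta Base Top Leaf object] + [Top Leaf object] + [Delta Top]
  take Base:  [Base Leaf object] + [Base Top Leaf object] + [Top Leaf object] + [Top]
  take Top:  [Leaf object] + [Top Leaf object] + [Top Leaf object] + [Top]
  take Leaf:  [Leaf object] + [Leaf object] + [Leaf object]
  take object:  [object] + [object] + [object]
MRO: Mixin2 Final Delta Base Top Leaf object
describe is defined in: Mixin2, Top. First along the MRO is Mixin2.

Mixin2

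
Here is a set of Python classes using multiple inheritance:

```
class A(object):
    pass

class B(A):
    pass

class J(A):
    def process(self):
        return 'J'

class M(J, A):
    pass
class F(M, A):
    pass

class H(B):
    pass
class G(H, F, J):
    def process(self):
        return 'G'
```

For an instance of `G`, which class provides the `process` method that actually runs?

G

L[G] = G + merge(L[H], L[F], L[J], [H F J])
  take H:  [H B A object] + [F M J A object] + [J A object] + [H F J]
  take B:  [B A object] + [F M J A object] + [J A object] + [F J]
  take F:  [A object] + [F M J A object] + [J A object] + [F J]
  take M:  [A object] + [M J A object] + [J A object] + [J]
  take J:  [A object] + [J A object] + [J A object] + [J]
  take A:  [A object] + [A object] + [A object]
  take object:  [object] + [object] + [object]
MRO: G H B F M J A object
process is defined in: G, J. First along the MRO is G.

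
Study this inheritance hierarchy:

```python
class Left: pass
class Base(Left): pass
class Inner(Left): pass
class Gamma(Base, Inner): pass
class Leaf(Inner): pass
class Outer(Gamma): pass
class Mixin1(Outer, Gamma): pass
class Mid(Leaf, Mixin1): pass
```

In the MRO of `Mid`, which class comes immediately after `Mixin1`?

L[Mid] = Mid + merge(L[Leaf], L[Mixin1], [Leaf Mixin1])
  take Leaf:  [Leaf Inner Left object] + [Mixin1 Outer Gamma Base Inner Left object] + [Leaf Mixin1]
  take Mixin1:  [Inner Left object] + [Mixin1 Outer Gamma Base Inner Left object] + [Mixin1]
  take Outer:  [Inner Left object] + [Outer Gamma Base Inner Left object]
  take Gamma:  [Inner Left object] + [Gamma Base Inner Left object]
  take Base:  [Inner Left object] + [Base Inner Left object]
  take Inner:  [Inner Left object] + [Inner Left object]
  take Left:  [Left object] + [Left object]
  take object:  [object] + [object]
MRO: Mid Leaf Mixin1 Outer Gamma Base Inner Left object
Mixin1 is at position 2; next is Outer.

Outer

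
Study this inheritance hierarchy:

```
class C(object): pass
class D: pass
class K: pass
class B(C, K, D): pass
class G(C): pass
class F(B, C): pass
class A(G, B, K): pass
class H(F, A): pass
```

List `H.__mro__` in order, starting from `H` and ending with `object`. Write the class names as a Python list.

[H, F, A, G, B, C, K, D, object]

L[H] = H + merge(L[F], L[A], [F A])
  take F:  [F B C K D object] + [A G B C K D object] + [F A]
  take A:  [B C K D object] + [A G B C K D object] + [A]
  take G:  [B C K D object] + [G B C K D object]
  take B:  [B C K D object] + [B C K D object]
  take C:  [C K D object] + [C K D object]
  take K:  [K D object] + [K D object]
  take D:  [D object] + [D object]
  take object:  [object] + [object]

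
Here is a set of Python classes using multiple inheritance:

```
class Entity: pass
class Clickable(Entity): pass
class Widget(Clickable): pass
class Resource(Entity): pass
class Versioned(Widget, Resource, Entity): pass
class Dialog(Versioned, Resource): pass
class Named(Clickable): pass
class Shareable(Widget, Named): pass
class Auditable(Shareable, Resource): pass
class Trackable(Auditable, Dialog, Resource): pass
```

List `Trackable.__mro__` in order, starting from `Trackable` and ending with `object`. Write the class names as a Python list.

L[Trackable] = Trackable + merge(L[Auditable], L[Dialog], L[Resource], [Auditable Dialog Resource])
  take Auditable:  [Auditable Shareable Widget Named Clickable Resource Entity object] + [Dialog Versioned Widget Clickable Resource Entity object] + [Resource Entity object] + [Auditable Dialog Resource]
  take Shareable:  [Shareable Widget Named Clickable Resource Entity object] + [Dialog Versioned Widget Clickable Resource Entity object] + [Resource Entity object] + [Dialog Resource]
  take Dialog:  [Widget Named Clickable Resource Entity object] + [Dialog Versioned Widget Clickable Resource Entity object] + [Resource Entity object] + [Dialog Resource]
  take Versioned:  [Widget Named Clickable Resource Entity object] + [Versioned Widget Clickable Resource Entity object] + [Resource Entity object] + [Resource]
  take Widget:  [Widget Named Clickable Resource Entity object] + [Widget Clickable Resource Entity object] + [Resource Entity object] + [Resource]
  take Named:  [Named Clickable Resource Entity object] + [Clickable Resource Entity object] + [Resource Entity object] + [Resource]
  take Clickable:  [Clickable Resource Entity object] + [Clickable Resource Entity object] + [Resource Entity object] + [Resource]
  take Resource:  [Resource Entity object] + [Resource Entity object] + [Resource Entity object] + [Resource]
  take Entity:  [Entity object] + [Entity object] + [Entity object]
  take object:  [object] + [object] + [object]

[Trackable, Auditable, Shareable, Dialog, Versioned, Widget, Named, Clickable, Resource, Entity, object]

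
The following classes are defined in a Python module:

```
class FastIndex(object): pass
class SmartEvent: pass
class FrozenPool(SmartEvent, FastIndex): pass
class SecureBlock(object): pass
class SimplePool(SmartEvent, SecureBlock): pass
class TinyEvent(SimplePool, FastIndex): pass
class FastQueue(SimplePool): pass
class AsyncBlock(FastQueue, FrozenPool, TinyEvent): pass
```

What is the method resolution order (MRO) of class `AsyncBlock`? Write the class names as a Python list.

[AsyncBlock, FastQueue, FrozenPool, TinyEvent, SimplePool, SmartEvent, SecureBlock, FastIndex, object]

L[AsyncBlock] = AsyncBlock + merge(L[FastQueue], L[FrozenPool], L[TinyEvent], [FastQueue FrozenPool TinyEvent])
  take FastQueue:  [FastQueue SimplePool SmartEvent SecureBlock object] + [FrozenPool SmartEvent FastIndex object] + [TinyEvent SimplePool SmartEvent SecureBlock FastIndex object] + [FastQueue FrozenPool TinyEvent]
  take FrozenPool:  [SimplePool SmartEvent SecureBlock object] + [FrozenPool SmartEvent FastIndex object] + [TinyEvent SimplePool SmartEvent SecureBlock FastIndex object] + [FrozenPool TinyEvent]
  take TinyEvent:  [SimplePool SmartEvent SecureBlock object] + [SmartEvent FastIndex object] + [TinyEvent SimplePool SmartEvent SecureBlock FastIndex object] + [TinyEvent]
  take SimplePool:  [SimplePool SmartEvent SecureBlock object] + [SmartEvent FastIndex object] + [SimplePool SmartEvent SecureBlock FastIndex object]
  take SmartEvent:  [SmartEvent SecureBlock object] + [SmartEvent FastIndex object] + [SmartEvent SecureBlock FastIndex object]
  take SecureBlock:  [SecureBlock object] + [FastIndex object] + [SecureBlock FastIndex object]
  take FastIndex:  [object] + [FastIndex object] + [FastIndex object]
  take object:  [object] + [object] + [object]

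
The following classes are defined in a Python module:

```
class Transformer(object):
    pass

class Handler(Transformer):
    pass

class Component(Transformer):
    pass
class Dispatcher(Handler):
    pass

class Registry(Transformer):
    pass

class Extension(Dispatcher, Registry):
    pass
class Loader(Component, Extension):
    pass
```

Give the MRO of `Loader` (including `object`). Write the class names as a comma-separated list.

L[Loader] = Loader + merge(L[Component], L[Extension], [Component Extension])
  take Component:  [Component Transformer object] + [Extension Dispatcher Handler Registry Transformer object] + [Component Extension]
  take Extension:  [Transformer object] + [Extension Dispatcher Handler Registry Transformer object] + [Extension]
  take Dispatcher:  [Transformer object] + [Dispatcher Handler Registry Transformer object]
  take Handler:  [Transformer object] + [Handler Registry Transformer object]
  take Registry:  [Transformer object] + [Registry Transformer object]
  take Transformer:  [Transformer object] + [Transformer object]
  take object:  [object] + [object]

Loader, Component, Extension, Dispatcher, Handler, Registry, Transformer, object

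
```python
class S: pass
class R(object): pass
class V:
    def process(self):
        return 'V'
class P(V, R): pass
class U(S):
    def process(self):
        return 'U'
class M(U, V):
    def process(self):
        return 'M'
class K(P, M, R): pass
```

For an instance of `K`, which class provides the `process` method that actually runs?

L[K] = K + merge(L[P], L[M], L[R], [P M R])
  take P:  [P V R object] + [M U S V object] + [R object] + [P M R]
  take M:  [V R object] + [M U S V object] + [R object] + [M R]
  take U:  [V R object] + [U S V object] + [R object] + [R]
  take S:  [V R object] + [S V object] + [R object] + [R]
  take V:  [V R object] + [V object] + [R object] + [R]
  take R:  [R object] + [object] + [R object] + [R]
  take object:  [object] + [object] + [object]
MRO: K P M U S V R object
process is defined in: M, U, V. First along the MRO is M.

M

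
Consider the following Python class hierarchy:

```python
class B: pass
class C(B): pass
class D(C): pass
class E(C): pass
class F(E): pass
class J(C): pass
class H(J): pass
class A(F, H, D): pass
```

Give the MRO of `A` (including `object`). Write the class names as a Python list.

[A, F, E, H, J, D, C, B, object]

L[A] = A + merge(L[F], L[H], L[D], [F H D])
  take F:  [F E C B object] + [H J C B object] + [D C B object] + [F H D]
  take E:  [E C B object] + [H J C B object] + [D C B object] + [H D]
  take H:  [C B object] + [H J C B object] + [D C B object] + [H D]
  take J:  [C B object] + [J C B object] + [D C B object] + [D]
  take D:  [C B object] + [C B object] + [D C B object] + [D]
  take C:  [C B object] + [C B object] + [C B object]
  take B:  [B object] + [B object] + [B object]
  take object:  [object] + [object] + [object]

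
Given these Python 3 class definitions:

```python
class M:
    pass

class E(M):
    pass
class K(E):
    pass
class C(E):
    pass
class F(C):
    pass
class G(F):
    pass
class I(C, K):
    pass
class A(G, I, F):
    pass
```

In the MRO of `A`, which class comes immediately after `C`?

K

L[A] = A + merge(L[G], L[I], L[F], [G I F])
  take G:  [G F C E M object] + [I C K E M object] + [F C E M object] + [G I F]
  take I:  [F C E M object] + [I C K E M object] + [F C E M object] + [I F]
  take F:  [F C E M object] + [C K E M object] + [F C E M object] + [F]
  take C:  [C E M object] + [C K E M object] + [C E M object]
  take K:  [E M object] + [K E M object] + [E M object]
  take E:  [E M object] + [E M object] + [E M object]
  take M:  [M object] + [M object] + [M object]
  take object:  [object] + [object] + [object]
MRO: A G I F C K E M object
C is at position 4; next is K.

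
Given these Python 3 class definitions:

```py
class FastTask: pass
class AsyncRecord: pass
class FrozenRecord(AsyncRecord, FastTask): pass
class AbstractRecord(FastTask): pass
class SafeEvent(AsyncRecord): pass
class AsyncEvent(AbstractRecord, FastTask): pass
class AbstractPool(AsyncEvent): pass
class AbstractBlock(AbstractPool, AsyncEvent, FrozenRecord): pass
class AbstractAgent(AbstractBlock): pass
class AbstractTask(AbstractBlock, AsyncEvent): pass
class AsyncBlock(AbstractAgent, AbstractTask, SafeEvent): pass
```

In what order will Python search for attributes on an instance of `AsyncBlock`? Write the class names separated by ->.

L[AsyncBlock] = AsyncBlock + merge(L[AbstractAgent], L[AbstractTask], L[SafeEvent], [AbstractAgent AbstractTask SafeEvent])
  take AbstractAgent:  [AbstractAgent AbstractBlock AbstractPool AsyncEvent AbstractRecord FrozenRecord AsyncRecord FastTask object] + [AbstractTask AbstractBlock AbstractPool AsyncEvent AbstractRecord FrozenRecord AsyncRecord FastTask object] + [SafeEvent AsyncRecord object] + [AbstractAgent AbstractTask SafeEvent]
  take AbstractTask:  [AbstractBlock AbstractPool AsyncEvent AbstractRecord FrozenRecord AsyncRecord FastTask object] + [AbstractTask AbstractBlock AbstractPool AsyncEvent AbstractRecord FrozenRecord AsyncRecord FastTask object] + [SafeEvent AsyncRecord object] + [AbstractTask SafeEvent]
  take AbstractBlock:  [AbstractBlock AbstractPool AsyncEvent AbstractRecord FrozenRecord AsyncRecord FastTask object] + [AbstractBlock AbstractPool AsyncEvent AbstractRecord FrozenRecord AsyncRecord FastTask object] + [SafeEvent AsyncRecord object] + [SafeEvent]
  take AbstractPool:  [AbstractPool AsyncEvent AbstractRecord FrozenRecord AsyncRecord FastTask object] + [AbstractPool AsyncEvent AbstractRecord FrozenRecord AsyncRecord FastTask object] + [SafeEvent AsyncRecord object] + [SafeEvent]
  take AsyncEvent:  [AsyncEvent AbstractRecord FrozenRecord AsyncRecord FastTask object] + [AsyncEvent AbstractRecord FrozenRecord AsyncRecord FastTask object] + [SafeEvent AsyncRecord object] + [SafeEvent]
  take AbstractRecord:  [AbstractRecord FrozenRecord AsyncRecord FastTask object] + [AbstractRecord FrozenRecord AsyncRecord FastTask object] + [SafeEvent AsyncRecord object] + [SafeEvent]
  take FrozenRecord:  [FrozenRecord AsyncRecord FastTask object] + [FrozenRecord AsyncRecord FastTask object] + [SafeEvent AsyncRecord object] + [SafeEvent]
  take SafeEvent:  [AsyncRecord FastTask object] + [AsyncRecord FastTask object] + [SafeEvent AsyncRecord object] + [SafeEvent]
  take AsyncRecord:  [AsyncRecord FastTask object] + [AsyncRecord FastTask object] + [AsyncRecord object]
  take FastTask:  [FastTask object] + [FastTask object] + [object]
  take object:  [object] + [object] + [object]

AsyncBlock -> AbstractAgent -> AbstractTask -> AbstractBlock -> AbstractPool -> AsyncEvent -> AbstractRecord -> FrozenRecord -> SafeEvent -> AsyncRecord -> FastTask -> object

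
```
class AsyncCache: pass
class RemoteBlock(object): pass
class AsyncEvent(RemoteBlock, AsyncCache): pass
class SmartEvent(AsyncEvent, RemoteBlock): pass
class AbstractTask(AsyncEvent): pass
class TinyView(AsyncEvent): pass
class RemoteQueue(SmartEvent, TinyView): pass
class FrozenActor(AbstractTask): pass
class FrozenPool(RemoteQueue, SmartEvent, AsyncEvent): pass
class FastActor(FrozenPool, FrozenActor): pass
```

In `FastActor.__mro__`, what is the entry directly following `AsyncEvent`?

L[FastActor] = FastActor + merge(L[FrozenPool], L[FrozenActor], [FrozenPool FrozenActor])
  take FrozenPool:  [FrozenPool RemoteQueue SmartEvent TinyView AsyncEvent RemoteBlock AsyncCache object] + [FrozenActor AbstractTask AsyncEvent RemoteBlock AsyncCache object] + [FrozenPool FrozenActor]
  take RemoteQueue:  [RemoteQueue SmartEvent TinyView AsyncEvent RemoteBlock AsyncCache object] + [FrozenActor AbstractTask AsyncEvent RemoteBlock AsyncCache object] + [FrozenActor]
  take SmartEvent:  [SmartEvent TinyView AsyncEvent RemoteBlock AsyncCache object] + [FrozenActor AbstractTask AsyncEvent RemoteBlock AsyncCache object] + [FrozenActor]
  take TinyView:  [TinyView AsyncEvent RemoteBlock AsyncCache object] + [FrozenActor AbstractTask AsyncEvent RemoteBlock AsyncCache object] + [FrozenActor]
  take FrozenActor:  [AsyncEvent RemoteBlock AsyncCache object] + [FrozenActor AbstractTask AsyncEvent RemoteBlock AsyncCache object] + [FrozenActor]
  take AbstractTask:  [AsyncEvent RemoteBlock AsyncCache object] + [AbstractTask AsyncEvent RemoteBlock AsyncCache object]
  take AsyncEvent:  [AsyncEvent RemoteBlock AsyncCache object] + [AsyncEvent RemoteBlock AsyncCache object]
  take RemoteBlock:  [RemoteBlock AsyncCache object] + [RemoteBlock AsyncCache object]
  take AsyncCache:  [AsyncCache object] + [AsyncCache object]
  take object:  [object] + [object]
MRO: FastActor FrozenPool RemoteQueue SmartEvent TinyView FrozenActor AbstractTask AsyncEvent RemoteBlock AsyncCache object
AsyncEvent is at position 7; next is RemoteBlock.

RemoteBlock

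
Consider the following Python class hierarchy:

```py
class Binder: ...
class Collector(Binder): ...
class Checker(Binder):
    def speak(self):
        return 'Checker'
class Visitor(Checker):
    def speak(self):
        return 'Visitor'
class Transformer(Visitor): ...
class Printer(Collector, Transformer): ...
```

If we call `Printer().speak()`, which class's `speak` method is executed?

L[Printer] = Printer + merge(L[Collector], L[Transformer], [Collector Transformer])
  take Collector:  [Collector Binder object] + [Transformer Visitor Checker Binder object] + [Collector Transformer]
  take Transformer:  [Binder object] + [Transformer Visitor Checker Binder object] + [Transformer]
  take Visitor:  [Binder object] + [Visitor Checker Binder object]
  take Checker:  [Binder object] + [Checker Binder object]
  take Binder:  [Binder object] + [Binder object]
  take object:  [object] + [object]
MRO: Printer Collector Transformer Visitor Checker Binder object
speak is defined in: Checker, Visitor. First along the MRO is Visitor.

Visitor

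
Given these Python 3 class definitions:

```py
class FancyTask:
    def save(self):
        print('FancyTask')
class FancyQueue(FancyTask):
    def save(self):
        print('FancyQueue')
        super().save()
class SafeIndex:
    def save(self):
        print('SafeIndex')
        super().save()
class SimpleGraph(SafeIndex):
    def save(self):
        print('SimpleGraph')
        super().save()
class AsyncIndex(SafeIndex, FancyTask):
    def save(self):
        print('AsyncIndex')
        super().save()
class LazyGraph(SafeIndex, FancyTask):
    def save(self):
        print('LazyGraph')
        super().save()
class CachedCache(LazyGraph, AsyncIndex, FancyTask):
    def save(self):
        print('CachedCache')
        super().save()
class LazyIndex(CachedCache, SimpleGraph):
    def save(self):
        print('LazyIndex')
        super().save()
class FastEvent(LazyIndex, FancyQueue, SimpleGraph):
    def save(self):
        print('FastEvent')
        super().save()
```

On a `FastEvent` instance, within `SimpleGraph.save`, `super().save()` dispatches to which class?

L[FastEvent] = FastEvent + merge(L[LazyIndex], L[FancyQueue], L[SimpleGraph], [LazyIndex FancyQueue SimpleGraph])
  take LazyIndex:  [LazyIndex CachedCache LazyGraph AsyncIndex SimpleGraph SafeIndex FancyTask object] + [FancyQueue FancyTask object] + [SimpleGraph SafeIndex object] + [LazyIndex FancyQueue SimpleGraph]
  take CachedCache:  [CachedCache LazyGraph AsyncIndex SimpleGraph SafeIndex FancyTask object] + [FancyQueue FancyTask object] + [SimpleGraph SafeIndex object] + [FancyQueue SimpleGraph]
  take LazyGraph:  [LazyGraph AsyncIndex SimpleGraph SafeIndex FancyTask object] + [FancyQueue FancyTask object] + [SimpleGraph SafeIndex object] + [FancyQueue SimpleGraph]
  take AsyncIndex:  [AsyncIndex SimpleGraph SafeIndex FancyTask object] + [FancyQueue FancyTask object] + [SimpleGraph SafeIndex object] + [FancyQueue SimpleGraph]
  take FancyQueue:  [SimpleGraph SafeIndex FancyTask object] + [FancyQueue FancyTask object] + [SimpleGraph SafeIndex object] + [FancyQueue SimpleGraph]
  take SimpleGraph:  [SimpleGraph SafeIndex FancyTask object] + [FancyTask object] + [SimpleGraph SafeIndex object] + [SimpleGraph]
  take SafeIndex:  [SafeIndex FancyTask object] + [FancyTask object] + [SafeIndex object]
  take FancyTask:  [FancyTask object] + [FancyTask object] + [object]
  take object:  [object] + [object] + [object]
MRO: FastEvent LazyIndex CachedCache LazyGraph AsyncIndex FancyQueue SimpleGraph SafeIndex FancyTask object
super() in SimpleGraph.save on a FastEvent instance goes to the class after SimpleGraph in FastEvent's MRO: SafeIndex.

SafeIndex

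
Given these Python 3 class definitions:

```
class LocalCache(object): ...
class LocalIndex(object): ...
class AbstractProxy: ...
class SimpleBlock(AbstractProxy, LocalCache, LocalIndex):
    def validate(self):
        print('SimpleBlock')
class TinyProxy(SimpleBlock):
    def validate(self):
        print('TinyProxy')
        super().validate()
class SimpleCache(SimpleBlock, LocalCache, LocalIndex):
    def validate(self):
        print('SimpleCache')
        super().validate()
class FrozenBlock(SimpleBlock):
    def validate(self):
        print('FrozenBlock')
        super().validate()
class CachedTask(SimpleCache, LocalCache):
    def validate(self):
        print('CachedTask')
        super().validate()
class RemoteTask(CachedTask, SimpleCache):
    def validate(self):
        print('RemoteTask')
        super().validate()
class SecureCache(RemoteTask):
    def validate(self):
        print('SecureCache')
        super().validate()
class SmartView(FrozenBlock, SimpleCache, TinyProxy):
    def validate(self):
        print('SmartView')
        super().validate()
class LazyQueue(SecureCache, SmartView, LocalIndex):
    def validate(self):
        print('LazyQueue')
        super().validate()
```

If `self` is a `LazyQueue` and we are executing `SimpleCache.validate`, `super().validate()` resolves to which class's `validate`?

L[LazyQueue] = LazyQueue + merge(L[SecureCache], L[SmartView], L[LocalIndex], [SecureCache SmartView LocalIndex])
  take SecureCache:  [SecureCache RemoteTask CachedTask SimpleCache SimpleBlock AbstractProxy LocalCache LocalIndex object] + [SmartView FrozenBlock SimpleCache TinyProxy SimpleBlock AbstractProxy LocalCache LocalIndex object] + [LocalIndex object] + [SecureCache SmartView LocalIndex]
  take RemoteTask:  [RemoteTask CachedTask SimpleCache SimpleBlock AbstractProxy LocalCache LocalIndex object] + [SmartView FrozenBlock SimpleCache TinyProxy SimpleBlock AbstractProxy LocalCache LocalIndex object] + [LocalIndex object] + [SmartView LocalIndex]
  take CachedTask:  [CachedTask SimpleCache SimpleBlock AbstractProxy LocalCache LocalIndex object] + [SmartView FrozenBlock SimpleCache TinyProxy SimpleBlock AbstractProxy LocalCache LocalIndex object] + [LocalIndex object] + [SmartView LocalIndex]
  take SmartView:  [SimpleCache SimpleBlock AbstractProxy LocalCache LocalIndex object] + [SmartView FrozenBlock SimpleCache TinyProxy SimpleBlock AbstractProxy LocalCache LocalIndex object] + [LocalIndex object] + [SmartView LocalIndex]
  take FrozenBlock:  [SimpleCache SimpleBlock AbstractProxy LocalCache LocalIndex object] + [FrozenBlock SimpleCache TinyProxy SimpleBlock AbstractProxy LocalCache LocalIndex object] + [LocalIndex object] + [LocalIndex]
  take SimpleCache:  [SimpleCache SimpleBlock AbstractProxy LocalCache LocalIndex object] + [SimpleCache TinyProxy SimpleBlock AbstractProxy LocalCache LocalIndex object] + [LocalIndex object] + [LocalIndex]
  take TinyProxy:  [SimpleBlock AbstractProxy LocalCache LocalIndex object] + [TinyProxy SimpleBlock AbstractProxy LocalCache LocalIndex object] + [LocalIndex object] + [LocalIndex]
  take SimpleBlock:  [SimpleBlock AbstractProxy LocalCache LocalIndex object] + [SimpleBlock AbstractProxy LocalCache LocalIndex object] + [LocalIndex object] + [LocalIndex]
  take AbstractProxy:  [AbstractProxy LocalCache LocalIndex object] + [AbstractProxy LocalCache LocalIndex object] + [LocalIndex object] + [LocalIndex]
  take LocalCache:  [LocalCache LocalIndex object] + [LocalCache LocalIndex object] + [LocalIndex object] + [LocalIndex]
  take LocalIndex:  [LocalIndex object] + [LocalIndex object] + [LocalIndex object] + [LocalIndex]
  take object:  [object] + [object] + [object]
MRO: LazyQueue SecureCache RemoteTask CachedTask SmartView FrozenBlock SimpleCache TinyProxy SimpleBlock AbstractProxy LocalCache LocalIndex object
super() in SimpleCache.validate on a LazyQueue instance goes to the class after SimpleCache in LazyQueue's MRO: TinyProxy.

TinyProxy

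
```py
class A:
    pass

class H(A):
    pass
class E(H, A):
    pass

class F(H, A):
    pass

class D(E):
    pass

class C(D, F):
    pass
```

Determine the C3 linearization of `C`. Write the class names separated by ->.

C -> D -> E -> F -> H -> A -> object

L[C] = C + merge(L[D], L[F], [D F])
  take D:  [D E H A object] + [F H A object] + [D F]
  take E:  [E H A object] + [F H A object] + [F]
  take F:  [H A object] + [F H A object] + [F]
  take H:  [H A object] + [H A object]
  take A:  [A object] + [A object]
  take object:  [object] + [object]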